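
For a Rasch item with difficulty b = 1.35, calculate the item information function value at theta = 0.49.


P = 1/(1+exp(-(0.49-1.35))) = 0.2973
I = P*(1-P) = 0.2973 * 0.7027
I = 0.2089

0.2089


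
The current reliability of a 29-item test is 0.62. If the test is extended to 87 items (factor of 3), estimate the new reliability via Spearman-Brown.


r_new = (n * rxx) / (1 + (n-1) * rxx)
r_new = (3 * 0.62) / (1 + 2 * 0.62)
r_new = 1.86 / 2.24
r_new = 0.8304

0.8304


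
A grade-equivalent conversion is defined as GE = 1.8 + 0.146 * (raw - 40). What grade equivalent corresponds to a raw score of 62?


raw - median = 62 - 40 = 22
slope * diff = 0.146 * 22 = 3.212
GE = 1.8 + 3.212
GE = 5.012

5.012


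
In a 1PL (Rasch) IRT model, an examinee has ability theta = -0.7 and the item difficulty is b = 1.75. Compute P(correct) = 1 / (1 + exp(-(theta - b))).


theta - b = -0.7 - 1.75 = -2.45
exp(-(theta - b)) = exp(2.45) = 11.5883
P = 1 / (1 + 11.5883)
P = 0.0794

0.0794


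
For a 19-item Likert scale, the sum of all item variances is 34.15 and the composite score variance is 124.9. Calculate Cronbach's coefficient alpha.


alpha = (k/(k-1)) * (1 - sum(si^2)/s_total^2)
= (19/18) * (1 - 34.15/124.9)
alpha = 0.7669

0.7669


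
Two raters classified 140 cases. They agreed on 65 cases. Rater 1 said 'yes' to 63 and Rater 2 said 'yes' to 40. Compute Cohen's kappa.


P_o = 65/140 = 0.464286
P_e = (63*40 + 77*100) / 19600 = 0.521429
kappa = (P_o - P_e) / (1 - P_e)
kappa = (0.464286 - 0.521429) / (1 - 0.521429)
kappa = -0.1194

-0.1194


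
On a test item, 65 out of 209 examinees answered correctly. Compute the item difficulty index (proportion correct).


Item difficulty p = number correct / total examinees
p = 65 / 209
p = 0.311

0.311


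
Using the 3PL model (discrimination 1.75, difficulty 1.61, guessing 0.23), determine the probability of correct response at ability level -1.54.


logit = 1.75*(-1.54 - 1.61) = -5.5125
P* = 1/(1 + exp(--5.5125)) = 0.004
P = 0.23 + (1 - 0.23) * 0.004
P = 0.2331

0.2331


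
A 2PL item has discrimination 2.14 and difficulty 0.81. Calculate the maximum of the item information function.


For 2PL, max info at theta = b = 0.81
I_max = a^2 / 4 = 2.14^2 / 4
= 4.5796 / 4
I_max = 1.1449

1.1449


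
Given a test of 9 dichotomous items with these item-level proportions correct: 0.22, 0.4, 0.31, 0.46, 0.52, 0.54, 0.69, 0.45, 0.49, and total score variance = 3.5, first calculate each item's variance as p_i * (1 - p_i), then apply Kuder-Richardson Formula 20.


For each item, compute p_i * q_i:
  Item 1: 0.22 * 0.78 = 0.1716
  Item 2: 0.4 * 0.6 = 0.24
  Item 3: 0.31 * 0.69 = 0.2139
  Item 4: 0.46 * 0.54 = 0.2484
  Item 5: 0.52 * 0.48 = 0.2496
  Item 6: 0.54 * 0.46 = 0.2484
  Item 7: 0.69 * 0.31 = 0.2139
  Item 8: 0.45 * 0.55 = 0.2475
  Item 9: 0.49 * 0.51 = 0.2499
Sum(p_i * q_i) = 0.1716 + 0.24 + 0.2139 + 0.2484 + 0.2496 + 0.2484 + 0.2139 + 0.2475 + 0.2499 = 2.0832
KR-20 = (k/(k-1)) * (1 - Sum(p_i*q_i) / Var_total)
= (9/8) * (1 - 2.0832/3.5)
= 1.125 * 0.4048
KR-20 = 0.4554

0.4554


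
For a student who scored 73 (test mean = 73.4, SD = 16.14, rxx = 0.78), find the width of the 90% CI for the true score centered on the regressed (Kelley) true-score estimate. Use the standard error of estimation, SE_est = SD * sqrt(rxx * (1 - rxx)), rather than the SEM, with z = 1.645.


True score estimate = 0.78*73 + 0.22*73.4 = 73.088
SE_est = SD * sqrt(rxx * (1 - rxx)) = 16.14 * sqrt(0.78 * 0.22) = 16.14 * sqrt(0.1716) = 6.685935
CI = T_est +/- z * SE_est, so width = 2 * z * SE_est = 2 * 1.645 * 6.685935
Width = 21.9967

21.9967


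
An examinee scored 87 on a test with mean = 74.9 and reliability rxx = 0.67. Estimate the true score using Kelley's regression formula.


T_est = rxx * X + (1 - rxx) * mean
T_est = 0.67 * 87 + 0.33 * 74.9
T_est = 58.29 + 24.717
T_est = 83.007

83.007


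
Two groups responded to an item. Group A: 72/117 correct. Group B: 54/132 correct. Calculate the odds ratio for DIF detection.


Odds_A = 72/45 = 1.6
Odds_B = 54/78 = 0.6923
OR = Odds_A / Odds_B = 1.6 / 0.6923
Exactly, OR = (72 * 78) / (45 * 54) = 5616 / 2430
OR = 2.3111

2.3111


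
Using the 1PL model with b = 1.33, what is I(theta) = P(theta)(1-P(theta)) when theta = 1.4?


P = 1/(1+exp(-(1.4-1.33))) = 0.5175
I = P*(1-P) = 0.5175 * 0.4825
I = 0.2497

0.2497


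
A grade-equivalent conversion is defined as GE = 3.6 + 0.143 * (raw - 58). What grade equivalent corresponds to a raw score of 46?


raw - median = 46 - 58 = -12
slope * diff = 0.143 * -12 = -1.716
GE = 3.6 + -1.716
GE = 1.884

1.884


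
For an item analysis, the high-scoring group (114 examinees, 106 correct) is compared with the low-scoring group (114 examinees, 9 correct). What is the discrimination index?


p_upper = 106/114 = 0.9298
p_lower = 9/114 = 0.0789
D = 0.9298 - 0.0789 = 0.8509

0.8509


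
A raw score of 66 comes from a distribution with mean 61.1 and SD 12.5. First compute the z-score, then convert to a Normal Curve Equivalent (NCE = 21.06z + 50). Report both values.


z = (X - mean) / SD = (66 - 61.1) / 12.5
z = 4.9 / 12.5
z = 0.392
NCE = NCE = 21.06z + 50
Carry z at full precision (z = 4.9 / 12.5) into the conversion:
NCE = 21.06 * (4.9 / 12.5) + 50 = 103.194 / 12.5 + 50
NCE = 8.2555 + 50
NCE = 58.2555

58.2555


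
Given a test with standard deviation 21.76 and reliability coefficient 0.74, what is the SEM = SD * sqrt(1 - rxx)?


SEM = SD * sqrt(1 - rxx)
SEM = 21.76 * sqrt(1 - 0.74)
SEM = 21.76 * sqrt(0.26) = 21.76 * 0.509902
SEM = 11.0955

11.0955


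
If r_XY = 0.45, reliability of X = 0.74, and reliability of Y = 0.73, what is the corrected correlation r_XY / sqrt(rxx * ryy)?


r_corrected = rxy / sqrt(rxx * ryy)
= 0.45 / sqrt(0.74 * 0.73)
= 0.45 / sqrt(0.5402)
= 0.45 / 0.734983
r_corrected = 0.6123

0.6123


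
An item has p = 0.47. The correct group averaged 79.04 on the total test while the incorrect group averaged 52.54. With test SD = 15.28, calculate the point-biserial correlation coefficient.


q = 1 - p = 0.53
rpb = ((M1 - M0) / SD) * sqrt(p * q)
rpb = ((79.04 - 52.54) / 15.28) * sqrt(0.47 * 0.53)
rpb = 0.8656

0.8656


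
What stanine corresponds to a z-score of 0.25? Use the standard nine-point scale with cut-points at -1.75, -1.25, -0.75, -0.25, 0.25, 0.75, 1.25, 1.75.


Stanine boundaries: [-1.75, -1.25, -0.75, -0.25, 0.25, 0.75, 1.25, 1.75]
z = 0.25
Check each boundary:
  z >= -1.75 -> could be stanine 2
  z >= -1.25 -> could be stanine 3
  z >= -0.75 -> could be stanine 4
  z >= -0.25 -> could be stanine 5
  z >= 0.25 -> could be stanine 6
  z < 0.75
  z < 1.25
  z < 1.75
Highest qualifying boundary gives stanine = 6

6


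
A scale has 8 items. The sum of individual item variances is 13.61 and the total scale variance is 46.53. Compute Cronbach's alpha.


alpha = (k/(k-1)) * (1 - sum(si^2)/s_total^2)
= (8/7) * (1 - 13.61/46.53)
alpha = 0.8086

0.8086


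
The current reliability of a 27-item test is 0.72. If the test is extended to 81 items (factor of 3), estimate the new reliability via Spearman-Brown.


r_new = (n * rxx) / (1 + (n-1) * rxx)
r_new = (3 * 0.72) / (1 + 2 * 0.72)
r_new = 2.16 / 2.44
r_new = 0.8852

0.8852


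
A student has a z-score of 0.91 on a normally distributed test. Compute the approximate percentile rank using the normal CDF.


CDF(z) = 0.5 * (1 + erf(z/sqrt(2)))
erf(0.6435) = 0.6372
CDF = 0.8186
Percentile rank = 0.8186 * 100 = 81.86

81.86


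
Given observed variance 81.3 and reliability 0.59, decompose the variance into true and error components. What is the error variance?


var_true = rxx * var_obs = 0.59 * 81.3 = 47.967
var_error = var_obs - var_true
var_error = 81.3 - 47.967
var_error = 33.333

33.333


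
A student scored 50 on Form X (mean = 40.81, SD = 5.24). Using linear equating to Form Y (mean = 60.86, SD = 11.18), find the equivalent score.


slope = SD_Y / SD_X = 11.18 / 5.24 ~ 2.1336
intercept = mean_Y - slope * mean_X = 60.86 - (11.18 / 5.24) * 40.81 ~ -26.2117
Y = slope * X + intercept. To avoid rounding drift from the rounded slope/intercept, evaluate the equivalent form Y = mean_Y + SD_Y * (X - mean_X) / SD_X at full precision:
Y = 60.86 + 11.18 * (50 - 40.81) / 5.24
Y = 60.86 + 11.18 * 9.19 / 5.24
Y = 60.86 + 102.7442 / 5.24
Y = 60.86 + 19.6077
Y = 80.4677

80.4677


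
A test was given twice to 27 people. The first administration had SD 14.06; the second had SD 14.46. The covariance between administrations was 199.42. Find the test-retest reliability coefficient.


r = cov(X,Y) / (SD_X * SD_Y)
r = 199.42 / (14.06 * 14.46)
r = 199.42 / 203.3076
r = 0.9809

0.9809


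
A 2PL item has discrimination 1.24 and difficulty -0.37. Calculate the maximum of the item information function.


For 2PL, max info at theta = b = -0.37
I_max = a^2 / 4 = 1.24^2 / 4
= 1.5376 / 4
I_max = 0.3844

0.3844


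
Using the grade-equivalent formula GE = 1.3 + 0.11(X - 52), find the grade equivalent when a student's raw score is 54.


raw - median = 54 - 52 = 2
slope * diff = 0.11 * 2 = 0.22
GE = 1.3 + 0.22
GE = 1.52

1.52


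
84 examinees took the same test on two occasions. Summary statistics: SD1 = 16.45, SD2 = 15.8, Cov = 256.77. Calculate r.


r = cov(X,Y) / (SD_X * SD_Y)
r = 256.77 / (16.45 * 15.8)
r = 256.77 / 259.91
r = 0.9879

0.9879


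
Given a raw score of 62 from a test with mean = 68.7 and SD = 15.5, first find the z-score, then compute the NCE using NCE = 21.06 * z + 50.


z = (X - mean) / SD = (62 - 68.7) / 15.5
z = -6.7 / 15.5
z = -0.4323
NCE = NCE = 21.06z + 50
Carry z at full precision (z = -6.7 / 15.5) into the conversion:
NCE = 21.06 * (-6.7 / 15.5) + 50 = -141.102 / 15.5 + 50
NCE = -9.1034 + 50
NCE = 40.8966

40.8966


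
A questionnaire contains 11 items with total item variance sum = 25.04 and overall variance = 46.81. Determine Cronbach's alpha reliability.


alpha = (k/(k-1)) * (1 - sum(si^2)/s_total^2)
= (11/10) * (1 - 25.04/46.81)
alpha = 0.5116

0.5116


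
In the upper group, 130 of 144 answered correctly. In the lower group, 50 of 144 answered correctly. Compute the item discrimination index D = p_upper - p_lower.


p_upper = 130/144 = 0.9028
p_lower = 50/144 = 0.3472
D = 0.9028 - 0.3472 = 0.5556

0.5556


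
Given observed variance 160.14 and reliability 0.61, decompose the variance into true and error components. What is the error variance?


var_true = rxx * var_obs = 0.61 * 160.14 = 97.6854
var_error = var_obs - var_true
var_error = 160.14 - 97.6854
var_error = 62.4546

62.4546


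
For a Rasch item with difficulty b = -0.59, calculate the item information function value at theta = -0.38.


P = 1/(1+exp(-(-0.38--0.59))) = 0.5523
I = P*(1-P) = 0.5523 * 0.4477
I = 0.2473

0.2473


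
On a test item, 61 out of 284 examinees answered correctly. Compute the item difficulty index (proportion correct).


Item difficulty p = number correct / total examinees
p = 61 / 284
p = 0.2148

0.2148


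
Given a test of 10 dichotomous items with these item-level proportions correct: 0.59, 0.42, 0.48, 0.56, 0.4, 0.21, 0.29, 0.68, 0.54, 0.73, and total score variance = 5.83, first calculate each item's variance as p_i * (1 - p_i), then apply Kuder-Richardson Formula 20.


For each item, compute p_i * q_i:
  Item 1: 0.59 * 0.41 = 0.2419
  Item 2: 0.42 * 0.58 = 0.2436
  Item 3: 0.48 * 0.52 = 0.2496
  Item 4: 0.56 * 0.44 = 0.2464
  Item 5: 0.4 * 0.6 = 0.24
  Item 6: 0.21 * 0.79 = 0.1659
  Item 7: 0.29 * 0.71 = 0.2059
  Item 8: 0.68 * 0.32 = 0.2176
  Item 9: 0.54 * 0.46 = 0.2484
  Item 10: 0.73 * 0.27 = 0.1971
Sum(p_i * q_i) = 0.2419 + 0.2436 + 0.2496 + 0.2464 + 0.24 + 0.1659 + 0.2059 + 0.2176 + 0.2484 + 0.1971 = 2.2564
KR-20 = (k/(k-1)) * (1 - Sum(p_i*q_i) / Var_total)
= (10/9) * (1 - 2.2564/5.83)
= 1.1111 * 0.613
KR-20 = 0.6811

0.6811


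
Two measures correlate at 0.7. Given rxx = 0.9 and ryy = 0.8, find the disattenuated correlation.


r_corrected = rxy / sqrt(rxx * ryy)
= 0.7 / sqrt(0.9 * 0.8)
= 0.7 / sqrt(0.72)
= 0.7 / 0.848528
r_corrected = 0.825

0.825


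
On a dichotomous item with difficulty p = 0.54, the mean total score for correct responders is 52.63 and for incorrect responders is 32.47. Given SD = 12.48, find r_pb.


q = 1 - p = 0.46
rpb = ((M1 - M0) / SD) * sqrt(p * q)
rpb = ((52.63 - 32.47) / 12.48) * sqrt(0.54 * 0.46)
rpb = 0.8051

0.8051


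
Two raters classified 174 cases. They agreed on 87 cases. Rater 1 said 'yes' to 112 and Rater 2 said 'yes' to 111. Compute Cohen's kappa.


P_o = 87/174 = 0.5
P_e = (112*111 + 62*63) / 30276 = 0.539635
kappa = (P_o - P_e) / (1 - P_e)
kappa = (0.5 - 0.539635) / (1 - 0.539635)
kappa = -0.0861

-0.0861


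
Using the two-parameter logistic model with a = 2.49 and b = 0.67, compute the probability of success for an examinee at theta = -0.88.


a*(theta - b) = 2.49 * (-0.88 - 0.67) = -3.8595
exp(--3.8595) = 47.4416
P = 1 / (1 + 47.4416)
P = 0.0206

0.0206


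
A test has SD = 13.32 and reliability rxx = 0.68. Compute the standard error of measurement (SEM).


SEM = SD * sqrt(1 - rxx)
SEM = 13.32 * sqrt(1 - 0.68)
SEM = 13.32 * sqrt(0.32) = 13.32 * 0.565685
SEM = 7.5349

7.5349


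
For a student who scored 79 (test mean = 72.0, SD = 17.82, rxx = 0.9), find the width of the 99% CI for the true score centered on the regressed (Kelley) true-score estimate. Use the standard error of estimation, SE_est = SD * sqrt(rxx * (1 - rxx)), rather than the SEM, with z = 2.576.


True score estimate = 0.9*79 + 0.1*72.0 = 78.3
SE_est = SD * sqrt(rxx * (1 - rxx)) = 17.82 * sqrt(0.9 * 0.1) = 17.82 * sqrt(0.09) = 5.346
CI = T_est +/- z * SE_est, so width = 2 * z * SE_est = 2 * 2.576 * 5.346
Width = 27.5426

27.5426


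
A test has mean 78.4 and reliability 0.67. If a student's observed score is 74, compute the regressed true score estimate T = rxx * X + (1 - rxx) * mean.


T_est = rxx * X + (1 - rxx) * mean
T_est = 0.67 * 74 + 0.33 * 78.4
T_est = 49.58 + 25.872
T_est = 75.452

75.452


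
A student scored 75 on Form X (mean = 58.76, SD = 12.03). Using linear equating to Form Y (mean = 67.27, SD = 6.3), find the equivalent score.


slope = SD_Y / SD_X = 6.3 / 12.03 ~ 0.5237
intercept = mean_Y - slope * mean_X = 67.27 - (6.3 / 12.03) * 58.76 ~ 36.4979
Y = slope * X + intercept. To avoid rounding drift from the rounded slope/intercept, evaluate the equivalent form Y = mean_Y + SD_Y * (X - mean_X) / SD_X at full precision:
Y = 67.27 + 6.3 * (75 - 58.76) / 12.03
Y = 67.27 + 6.3 * 16.24 / 12.03
Y = 67.27 + 102.312 / 12.03
Y = 67.27 + 8.5047
Y = 75.7747

75.7747


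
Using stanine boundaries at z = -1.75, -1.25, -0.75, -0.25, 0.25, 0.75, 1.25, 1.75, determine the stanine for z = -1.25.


Stanine boundaries: [-1.75, -1.25, -0.75, -0.25, 0.25, 0.75, 1.25, 1.75]
z = -1.25
Check each boundary:
  z >= -1.75 -> could be stanine 2
  z >= -1.25 -> could be stanine 3
  z < -0.75
  z < -0.25
  z < 0.25
  z < 0.75
  z < 1.25
  z < 1.75
Highest qualifying boundary gives stanine = 3

3


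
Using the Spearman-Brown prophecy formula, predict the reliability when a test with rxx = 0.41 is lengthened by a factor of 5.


r_new = (n * rxx) / (1 + (n-1) * rxx)
r_new = (5 * 0.41) / (1 + 4 * 0.41)
r_new = 2.05 / 2.64
r_new = 0.7765

0.7765


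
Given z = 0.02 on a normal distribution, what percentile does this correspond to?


CDF(z) = 0.5 * (1 + erf(z/sqrt(2)))
erf(0.0141) = 0.016
CDF = 0.508
Percentile rank = 0.508 * 100 = 50.8

50.8


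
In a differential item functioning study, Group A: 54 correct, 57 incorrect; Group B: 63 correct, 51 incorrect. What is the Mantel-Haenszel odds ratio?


Odds_A = 54/57 = 0.9474
Odds_B = 63/51 = 1.2353
OR = Odds_A / Odds_B = 0.9474 / 1.2353
Exactly, OR = (54 * 51) / (57 * 63) = 2754 / 3591
OR = 0.7669

0.7669


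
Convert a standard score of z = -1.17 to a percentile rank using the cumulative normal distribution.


CDF(z) = 0.5 * (1 + erf(z/sqrt(2)))
erf(-0.8273) = -0.758
CDF = 0.121
Percentile rank = 0.121 * 100 = 12.1

12.1


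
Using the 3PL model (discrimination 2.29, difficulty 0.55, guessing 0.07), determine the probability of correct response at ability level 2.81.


logit = 2.29*(2.81 - 0.55) = 5.1754
P* = 1/(1 + exp(-5.1754)) = 0.9944
P = 0.07 + (1 - 0.07) * 0.9944
P = 0.9948

0.9948


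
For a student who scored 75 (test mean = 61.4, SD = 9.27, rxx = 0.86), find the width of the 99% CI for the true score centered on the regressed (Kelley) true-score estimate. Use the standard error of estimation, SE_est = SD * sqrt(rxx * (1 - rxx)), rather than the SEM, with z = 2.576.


True score estimate = 0.86*75 + 0.14*61.4 = 73.096
SE_est = SD * sqrt(rxx * (1 - rxx)) = 9.27 * sqrt(0.86 * 0.14) = 9.27 * sqrt(0.1204) = 3.21657
CI = T_est +/- z * SE_est, so width = 2 * z * SE_est = 2 * 2.576 * 3.21657
Width = 16.5718

16.5718


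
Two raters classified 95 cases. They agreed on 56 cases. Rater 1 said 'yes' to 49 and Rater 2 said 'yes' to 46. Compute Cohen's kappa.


P_o = 56/95 = 0.589474
P_e = (49*46 + 46*49) / 9025 = 0.499501
kappa = (P_o - P_e) / (1 - P_e)
kappa = (0.589474 - 0.499501) / (1 - 0.499501)
kappa = 0.1798

0.1798


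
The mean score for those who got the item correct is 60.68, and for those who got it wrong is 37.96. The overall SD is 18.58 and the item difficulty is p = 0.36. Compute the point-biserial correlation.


q = 1 - p = 0.64
rpb = ((M1 - M0) / SD) * sqrt(p * q)
rpb = ((60.68 - 37.96) / 18.58) * sqrt(0.36 * 0.64)
rpb = 0.587

0.587


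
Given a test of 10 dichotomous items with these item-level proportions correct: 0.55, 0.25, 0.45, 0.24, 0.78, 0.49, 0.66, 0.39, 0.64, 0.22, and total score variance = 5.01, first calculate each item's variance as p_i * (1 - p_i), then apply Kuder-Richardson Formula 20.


For each item, compute p_i * q_i:
  Item 1: 0.55 * 0.45 = 0.2475
  Item 2: 0.25 * 0.75 = 0.1875
  Item 3: 0.45 * 0.55 = 0.2475
  Item 4: 0.24 * 0.76 = 0.1824
  Item 5: 0.78 * 0.22 = 0.1716
  Item 6: 0.49 * 0.51 = 0.2499
  Item 7: 0.66 * 0.34 = 0.2244
  Item 8: 0.39 * 0.61 = 0.2379
  Item 9: 0.64 * 0.36 = 0.2304
  Item 10: 0.22 * 0.78 = 0.1716
Sum(p_i * q_i) = 0.2475 + 0.1875 + 0.2475 + 0.1824 + 0.1716 + 0.2499 + 0.2244 + 0.2379 + 0.2304 + 0.1716 = 2.1507
KR-20 = (k/(k-1)) * (1 - Sum(p_i*q_i) / Var_total)
= (10/9) * (1 - 2.1507/5.01)
= 1.1111 * 0.5707
KR-20 = 0.6341

0.6341


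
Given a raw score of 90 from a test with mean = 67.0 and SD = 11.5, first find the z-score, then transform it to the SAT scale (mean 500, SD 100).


z = (X - mean) / SD = (90 - 67.0) / 11.5
z = 23.0 / 11.5
z = 2.0
SAT-scale = SAT = 500 + 100z
Carry z at full precision (z = 23.0 / 11.5) into the conversion:
SAT-scale = 500 + 100 * (23.0 / 11.5) = 500 + 2300 / 11.5
SAT-scale = 500 + 200.0
SAT-scale = 700.0

700.0


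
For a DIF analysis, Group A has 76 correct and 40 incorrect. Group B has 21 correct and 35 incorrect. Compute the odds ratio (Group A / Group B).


Odds_A = 76/40 = 1.9
Odds_B = 21/35 = 0.6
OR = Odds_A / Odds_B = 1.9 / 0.6
Exactly, OR = (76 * 35) / (40 * 21) = 2660 / 840
OR = 3.1667

3.1667


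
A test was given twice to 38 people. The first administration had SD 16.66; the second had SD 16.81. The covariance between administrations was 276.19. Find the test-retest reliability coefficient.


r = cov(X,Y) / (SD_X * SD_Y)
r = 276.19 / (16.66 * 16.81)
r = 276.19 / 280.0546
r = 0.9862

0.9862


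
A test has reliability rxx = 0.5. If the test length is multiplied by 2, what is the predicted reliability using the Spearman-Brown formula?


r_new = (n * rxx) / (1 + (n-1) * rxx)
r_new = (2 * 0.5) / (1 + 1 * 0.5)
r_new = 1.0 / 1.5
r_new = 0.6667

0.6667


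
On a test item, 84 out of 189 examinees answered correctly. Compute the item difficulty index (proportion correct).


Item difficulty p = number correct / total examinees
p = 84 / 189
p = 0.4444

0.4444


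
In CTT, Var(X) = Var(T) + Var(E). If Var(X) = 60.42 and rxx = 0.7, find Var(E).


var_true = rxx * var_obs = 0.7 * 60.42 = 42.294
var_error = var_obs - var_true
var_error = 60.42 - 42.294
var_error = 18.126

18.126


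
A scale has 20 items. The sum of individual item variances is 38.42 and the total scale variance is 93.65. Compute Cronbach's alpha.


alpha = (k/(k-1)) * (1 - sum(si^2)/s_total^2)
= (20/19) * (1 - 38.42/93.65)
alpha = 0.6208

0.6208


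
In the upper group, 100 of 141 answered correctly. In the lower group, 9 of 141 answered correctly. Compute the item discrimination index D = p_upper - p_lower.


p_upper = 100/141 = 0.7092
p_lower = 9/141 = 0.0638
D = 0.7092 - 0.0638 = 0.6454

0.6454


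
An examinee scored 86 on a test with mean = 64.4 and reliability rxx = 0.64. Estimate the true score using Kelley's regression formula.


T_est = rxx * X + (1 - rxx) * mean
T_est = 0.64 * 86 + 0.36 * 64.4
T_est = 55.04 + 23.184
T_est = 78.224

78.224


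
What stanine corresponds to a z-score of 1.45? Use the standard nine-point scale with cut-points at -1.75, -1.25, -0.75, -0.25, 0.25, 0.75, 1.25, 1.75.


Stanine boundaries: [-1.75, -1.25, -0.75, -0.25, 0.25, 0.75, 1.25, 1.75]
z = 1.45
Check each boundary:
  z >= -1.75 -> could be stanine 2
  z >= -1.25 -> could be stanine 3
  z >= -0.75 -> could be stanine 4
  z >= -0.25 -> could be stanine 5
  z >= 0.25 -> could be stanine 6
  z >= 0.75 -> could be stanine 7
  z >= 1.25 -> could be stanine 8
  z < 1.75
Highest qualifying boundary gives stanine = 8

8


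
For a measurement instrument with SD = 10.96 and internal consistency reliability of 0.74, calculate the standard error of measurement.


SEM = SD * sqrt(1 - rxx)
SEM = 10.96 * sqrt(1 - 0.74)
SEM = 10.96 * sqrt(0.26) = 10.96 * 0.509902
SEM = 5.5885

5.5885


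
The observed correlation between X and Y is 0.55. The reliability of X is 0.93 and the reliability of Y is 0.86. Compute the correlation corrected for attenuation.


r_corrected = rxy / sqrt(rxx * ryy)
= 0.55 / sqrt(0.93 * 0.86)
= 0.55 / sqrt(0.7998)
= 0.55 / 0.894315
r_corrected = 0.615

0.615


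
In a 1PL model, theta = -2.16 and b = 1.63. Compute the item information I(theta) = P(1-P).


P = 1/(1+exp(-(-2.16-1.63))) = 0.0221
I = P*(1-P) = 0.0221 * 0.9779
I = 0.0216

0.0216


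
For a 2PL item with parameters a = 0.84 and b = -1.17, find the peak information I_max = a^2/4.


For 2PL, max info at theta = b = -1.17
I_max = a^2 / 4 = 0.84^2 / 4
= 0.7056 / 4
I_max = 0.1764

0.1764


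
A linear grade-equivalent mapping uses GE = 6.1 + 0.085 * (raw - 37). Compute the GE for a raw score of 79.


raw - median = 79 - 37 = 42
slope * diff = 0.085 * 42 = 3.57
GE = 6.1 + 3.57
GE = 9.67

9.67


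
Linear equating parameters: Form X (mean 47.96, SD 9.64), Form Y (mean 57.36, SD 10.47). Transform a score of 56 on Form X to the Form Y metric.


slope = SD_Y / SD_X = 10.47 / 9.64 ~ 1.0861
intercept = mean_Y - slope * mean_X = 57.36 - (10.47 / 9.64) * 47.96 ~ 5.2707
Y = slope * X + intercept. To avoid rounding drift from the rounded slope/intercept, evaluate the equivalent form Y = mean_Y + SD_Y * (X - mean_X) / SD_X at full precision:
Y = 57.36 + 10.47 * (56 - 47.96) / 9.64
Y = 57.36 + 10.47 * 8.04 / 9.64
Y = 57.36 + 84.1788 / 9.64
Y = 57.36 + 8.7322
Y = 66.0922

66.0922


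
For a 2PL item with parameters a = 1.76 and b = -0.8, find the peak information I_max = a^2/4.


For 2PL, max info at theta = b = -0.8
I_max = a^2 / 4 = 1.76^2 / 4
= 3.0976 / 4
I_max = 0.7744

0.7744


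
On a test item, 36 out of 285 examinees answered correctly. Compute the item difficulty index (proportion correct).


Item difficulty p = number correct / total examinees
p = 36 / 285
p = 0.1263

0.1263


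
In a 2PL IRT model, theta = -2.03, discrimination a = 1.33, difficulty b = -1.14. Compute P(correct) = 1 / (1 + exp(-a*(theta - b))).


a*(theta - b) = 1.33 * (-2.03 - -1.14) = -1.1837
exp(--1.1837) = 3.2664
P = 1 / (1 + 3.2664)
P = 0.2344

0.2344


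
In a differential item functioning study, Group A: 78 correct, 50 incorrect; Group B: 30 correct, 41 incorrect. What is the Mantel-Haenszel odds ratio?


Odds_A = 78/50 = 1.56
Odds_B = 30/41 = 0.7317
OR = Odds_A / Odds_B = 1.56 / 0.7317
Exactly, OR = (78 * 41) / (50 * 30) = 3198 / 1500
OR = 2.132

2.132


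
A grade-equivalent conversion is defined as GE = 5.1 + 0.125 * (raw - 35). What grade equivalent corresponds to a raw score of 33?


raw - median = 33 - 35 = -2
slope * diff = 0.125 * -2 = -0.25
GE = 5.1 + -0.25
GE = 4.85

4.85


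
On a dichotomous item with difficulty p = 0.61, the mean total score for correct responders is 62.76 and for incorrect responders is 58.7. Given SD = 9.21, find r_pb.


q = 1 - p = 0.39
rpb = ((M1 - M0) / SD) * sqrt(p * q)
rpb = ((62.76 - 58.7) / 9.21) * sqrt(0.61 * 0.39)
rpb = 0.215

0.215


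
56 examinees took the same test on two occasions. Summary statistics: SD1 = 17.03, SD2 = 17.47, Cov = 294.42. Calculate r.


r = cov(X,Y) / (SD_X * SD_Y)
r = 294.42 / (17.03 * 17.47)
r = 294.42 / 297.5141
r = 0.9896

0.9896


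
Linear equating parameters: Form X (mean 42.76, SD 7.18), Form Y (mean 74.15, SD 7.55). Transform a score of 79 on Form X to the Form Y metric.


slope = SD_Y / SD_X = 7.55 / 7.18 ~ 1.0515
intercept = mean_Y - slope * mean_X = 74.15 - (7.55 / 7.18) * 42.76 ~ 29.1865
Y = slope * X + intercept. To avoid rounding drift from the rounded slope/intercept, evaluate the equivalent form Y = mean_Y + SD_Y * (X - mean_X) / SD_X at full precision:
Y = 74.15 + 7.55 * (79 - 42.76) / 7.18
Y = 74.15 + 7.55 * 36.24 / 7.18
Y = 74.15 + 273.612 / 7.18
Y = 74.15 + 38.1075
Y = 112.2575

112.2575


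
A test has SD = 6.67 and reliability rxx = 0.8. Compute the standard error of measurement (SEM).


SEM = SD * sqrt(1 - rxx)
SEM = 6.67 * sqrt(1 - 0.8)
SEM = 6.67 * sqrt(0.2) = 6.67 * 0.447214
SEM = 2.9829

2.9829


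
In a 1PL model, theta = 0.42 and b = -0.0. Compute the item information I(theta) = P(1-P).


P = 1/(1+exp(-(0.42--0.0))) = 0.6035
I = P*(1-P) = 0.6035 * 0.3965
I = 0.2393

0.2393


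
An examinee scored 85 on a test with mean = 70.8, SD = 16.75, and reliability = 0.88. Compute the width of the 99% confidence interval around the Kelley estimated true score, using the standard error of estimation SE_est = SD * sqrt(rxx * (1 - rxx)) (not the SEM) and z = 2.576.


True score estimate = 0.88*85 + 0.12*70.8 = 83.296
SE_est = SD * sqrt(rxx * (1 - rxx)) = 16.75 * sqrt(0.88 * 0.12) = 16.75 * sqrt(0.1056) = 5.443106
CI = T_est +/- z * SE_est, so width = 2 * z * SE_est = 2 * 2.576 * 5.443106
Width = 28.0429

28.0429


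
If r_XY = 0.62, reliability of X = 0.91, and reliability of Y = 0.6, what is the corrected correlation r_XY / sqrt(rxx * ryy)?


r_corrected = rxy / sqrt(rxx * ryy)
= 0.62 / sqrt(0.91 * 0.6)
= 0.62 / sqrt(0.546)
= 0.62 / 0.738918
r_corrected = 0.8391

0.8391


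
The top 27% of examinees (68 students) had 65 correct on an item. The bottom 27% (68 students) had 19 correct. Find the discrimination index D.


p_upper = 65/68 = 0.9559
p_lower = 19/68 = 0.2794
D = 0.9559 - 0.2794 = 0.6765

0.6765


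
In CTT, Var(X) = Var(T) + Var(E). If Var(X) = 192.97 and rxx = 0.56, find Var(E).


var_true = rxx * var_obs = 0.56 * 192.97 = 108.0632
var_error = var_obs - var_true
var_error = 192.97 - 108.0632
var_error = 84.9068

84.9068


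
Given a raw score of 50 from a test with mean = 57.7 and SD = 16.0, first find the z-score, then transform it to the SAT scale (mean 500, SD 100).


z = (X - mean) / SD = (50 - 57.7) / 16.0
z = -7.7 / 16.0
z = -0.4813
SAT-scale = SAT = 500 + 100z
Carry z at full precision (z = -7.7 / 16.0) into the conversion:
SAT-scale = 500 + 100 * (-7.7 / 16.0) = 500 + -770 / 16.0
SAT-scale = 500 + -48.125
SAT-scale = 451.875

451.875


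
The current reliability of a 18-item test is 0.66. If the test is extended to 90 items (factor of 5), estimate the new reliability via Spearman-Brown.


r_new = (n * rxx) / (1 + (n-1) * rxx)
r_new = (5 * 0.66) / (1 + 4 * 0.66)
r_new = 3.3 / 3.64
r_new = 0.9066

0.9066


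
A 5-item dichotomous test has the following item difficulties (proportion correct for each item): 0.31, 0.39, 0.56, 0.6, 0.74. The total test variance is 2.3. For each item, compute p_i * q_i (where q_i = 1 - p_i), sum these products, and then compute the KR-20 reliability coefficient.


For each item, compute p_i * q_i:
  Item 1: 0.31 * 0.69 = 0.2139
  Item 2: 0.39 * 0.61 = 0.2379
  Item 3: 0.56 * 0.44 = 0.2464
  Item 4: 0.6 * 0.4 = 0.24
  Item 5: 0.74 * 0.26 = 0.1924
Sum(p_i * q_i) = 0.2139 + 0.2379 + 0.2464 + 0.24 + 0.1924 = 1.1306
KR-20 = (k/(k-1)) * (1 - Sum(p_i*q_i) / Var_total)
= (5/4) * (1 - 1.1306/2.3)
= 1.25 * 0.5084
KR-20 = 0.6355

0.6355


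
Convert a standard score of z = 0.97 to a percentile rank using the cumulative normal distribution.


CDF(z) = 0.5 * (1 + erf(z/sqrt(2)))
erf(0.6859) = 0.668
CDF = 0.834
Percentile rank = 0.834 * 100 = 83.4

83.4


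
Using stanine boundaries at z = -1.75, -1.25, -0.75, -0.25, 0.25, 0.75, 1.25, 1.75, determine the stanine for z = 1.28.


Stanine boundaries: [-1.75, -1.25, -0.75, -0.25, 0.25, 0.75, 1.25, 1.75]
z = 1.28
Check each boundary:
  z >= -1.75 -> could be stanine 2
  z >= -1.25 -> could be stanine 3
  z >= -0.75 -> could be stanine 4
  z >= -0.25 -> could be stanine 5
  z >= 0.25 -> could be stanine 6
  z >= 0.75 -> could be stanine 7
  z >= 1.25 -> could be stanine 8
  z < 1.75
Highest qualifying boundary gives stanine = 8

8


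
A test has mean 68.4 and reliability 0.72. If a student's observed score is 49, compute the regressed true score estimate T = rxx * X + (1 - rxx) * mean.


T_est = rxx * X + (1 - rxx) * mean
T_est = 0.72 * 49 + 0.28 * 68.4
T_est = 35.28 + 19.152
T_est = 54.432

54.432


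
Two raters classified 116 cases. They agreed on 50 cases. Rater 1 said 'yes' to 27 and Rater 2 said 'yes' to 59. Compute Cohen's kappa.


P_o = 50/116 = 0.431034
P_e = (27*59 + 89*57) / 13456 = 0.495392
kappa = (P_o - P_e) / (1 - P_e)
kappa = (0.431034 - 0.495392) / (1 - 0.495392)
kappa = -0.1275

-0.1275


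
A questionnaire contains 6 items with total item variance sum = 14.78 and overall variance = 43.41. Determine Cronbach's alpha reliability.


alpha = (k/(k-1)) * (1 - sum(si^2)/s_total^2)
= (6/5) * (1 - 14.78/43.41)
alpha = 0.7914

0.7914


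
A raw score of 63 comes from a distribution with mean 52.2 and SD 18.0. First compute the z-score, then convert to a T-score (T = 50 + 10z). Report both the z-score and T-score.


z = (X - mean) / SD = (63 - 52.2) / 18.0
z = 10.8 / 18.0
z = 0.6
T-score = T = 50 + 10z
Carry z at full precision (z = 10.8 / 18.0) into the conversion:
T-score = 50 + 10 * (10.8 / 18.0) = 50 + 108 / 18.0
T-score = 50 + 6.0
T-score = 56.0

56.0


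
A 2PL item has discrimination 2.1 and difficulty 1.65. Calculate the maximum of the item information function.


For 2PL, max info at theta = b = 1.65
I_max = a^2 / 4 = 2.1^2 / 4
= 4.41 / 4
I_max = 1.1025

1.1025


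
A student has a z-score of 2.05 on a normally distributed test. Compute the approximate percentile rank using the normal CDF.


CDF(z) = 0.5 * (1 + erf(z/sqrt(2)))
erf(1.4496) = 0.9596
CDF = 0.9798
Percentile rank = 0.9798 * 100 = 97.98

97.98


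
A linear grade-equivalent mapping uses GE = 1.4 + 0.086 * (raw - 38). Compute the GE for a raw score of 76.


raw - median = 76 - 38 = 38
slope * diff = 0.086 * 38 = 3.268
GE = 1.4 + 3.268
GE = 4.668

4.668


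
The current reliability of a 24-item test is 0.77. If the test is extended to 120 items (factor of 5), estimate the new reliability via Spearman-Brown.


r_new = (n * rxx) / (1 + (n-1) * rxx)
r_new = (5 * 0.77) / (1 + 4 * 0.77)
r_new = 3.85 / 4.08
r_new = 0.9436

0.9436


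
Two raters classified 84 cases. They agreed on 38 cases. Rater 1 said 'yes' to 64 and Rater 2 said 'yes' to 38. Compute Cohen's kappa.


P_o = 38/84 = 0.452381
P_e = (64*38 + 20*46) / 7056 = 0.475057
kappa = (P_o - P_e) / (1 - P_e)
kappa = (0.452381 - 0.475057) / (1 - 0.475057)
kappa = -0.0432

-0.0432


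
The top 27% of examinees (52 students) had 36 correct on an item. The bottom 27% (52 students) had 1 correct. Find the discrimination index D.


p_upper = 36/52 = 0.6923
p_lower = 1/52 = 0.0192
D = 0.6923 - 0.0192 = 0.6731

0.6731


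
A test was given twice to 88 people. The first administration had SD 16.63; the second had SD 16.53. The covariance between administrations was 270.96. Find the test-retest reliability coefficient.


r = cov(X,Y) / (SD_X * SD_Y)
r = 270.96 / (16.63 * 16.53)
r = 270.96 / 274.8939
r = 0.9857

0.9857


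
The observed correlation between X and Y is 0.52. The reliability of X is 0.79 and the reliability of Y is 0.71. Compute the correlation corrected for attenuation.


r_corrected = rxy / sqrt(rxx * ryy)
= 0.52 / sqrt(0.79 * 0.71)
= 0.52 / sqrt(0.5609)
= 0.52 / 0.748933
r_corrected = 0.6943

0.6943


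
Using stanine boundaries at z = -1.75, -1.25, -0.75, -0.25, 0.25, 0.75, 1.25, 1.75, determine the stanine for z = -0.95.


Stanine boundaries: [-1.75, -1.25, -0.75, -0.25, 0.25, 0.75, 1.25, 1.75]
z = -0.95
Check each boundary:
  z >= -1.75 -> could be stanine 2
  z >= -1.25 -> could be stanine 3
  z < -0.75
  z < -0.25
  z < 0.25
  z < 0.75
  z < 1.25
  z < 1.75
Highest qualifying boundary gives stanine = 3

3


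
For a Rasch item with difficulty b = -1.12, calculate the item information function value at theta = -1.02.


P = 1/(1+exp(-(-1.02--1.12))) = 0.525
I = P*(1-P) = 0.525 * 0.475
I = 0.2494

0.2494


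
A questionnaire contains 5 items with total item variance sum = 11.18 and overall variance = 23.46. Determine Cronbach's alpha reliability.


alpha = (k/(k-1)) * (1 - sum(si^2)/s_total^2)
= (5/4) * (1 - 11.18/23.46)
alpha = 0.6543

0.6543


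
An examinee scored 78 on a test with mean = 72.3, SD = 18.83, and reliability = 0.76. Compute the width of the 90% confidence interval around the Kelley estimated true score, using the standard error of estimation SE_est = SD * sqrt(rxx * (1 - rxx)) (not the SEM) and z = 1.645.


True score estimate = 0.76*78 + 0.24*72.3 = 76.632
SE_est = SD * sqrt(rxx * (1 - rxx)) = 18.83 * sqrt(0.76 * 0.24) = 18.83 * sqrt(0.1824) = 8.041975
CI = T_est +/- z * SE_est, so width = 2 * z * SE_est = 2 * 1.645 * 8.041975
Width = 26.4581

26.4581


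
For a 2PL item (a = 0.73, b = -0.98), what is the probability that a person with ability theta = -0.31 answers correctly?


a*(theta - b) = 0.73 * (-0.31 - -0.98) = 0.4891
exp(-0.4891) = 0.6132
P = 1 / (1 + 0.6132)
P = 0.6199

0.6199


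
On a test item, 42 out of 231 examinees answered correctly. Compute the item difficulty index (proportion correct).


Item difficulty p = number correct / total examinees
p = 42 / 231
p = 0.1818

0.1818


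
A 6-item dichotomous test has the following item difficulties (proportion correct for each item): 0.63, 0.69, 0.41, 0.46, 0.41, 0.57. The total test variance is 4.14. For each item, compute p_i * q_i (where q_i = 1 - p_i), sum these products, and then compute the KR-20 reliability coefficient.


For each item, compute p_i * q_i:
  Item 1: 0.63 * 0.37 = 0.2331
  Item 2: 0.69 * 0.31 = 0.2139
  Item 3: 0.41 * 0.59 = 0.2419
  Item 4: 0.46 * 0.54 = 0.2484
  Item 5: 0.41 * 0.59 = 0.2419
  Item 6: 0.57 * 0.43 = 0.2451
Sum(p_i * q_i) = 0.2331 + 0.2139 + 0.2419 + 0.2484 + 0.2419 + 0.2451 = 1.4243
KR-20 = (k/(k-1)) * (1 - Sum(p_i*q_i) / Var_total)
= (6/5) * (1 - 1.4243/4.14)
= 1.2 * 0.656
KR-20 = 0.7872

0.7872


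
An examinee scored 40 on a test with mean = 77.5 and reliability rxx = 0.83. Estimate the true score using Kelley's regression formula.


T_est = rxx * X + (1 - rxx) * mean
T_est = 0.83 * 40 + 0.17 * 77.5
T_est = 33.2 + 13.175
T_est = 46.375

46.375


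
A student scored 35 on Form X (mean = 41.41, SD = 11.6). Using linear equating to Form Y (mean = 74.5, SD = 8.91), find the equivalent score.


slope = SD_Y / SD_X = 8.91 / 11.6 ~ 0.7681
intercept = mean_Y - slope * mean_X = 74.5 - (8.91 / 11.6) * 41.41 ~ 42.6928
Y = slope * X + intercept. To avoid rounding drift from the rounded slope/intercept, evaluate the equivalent form Y = mean_Y + SD_Y * (X - mean_X) / SD_X at full precision:
Y = 74.5 + 8.91 * (35 - 41.41) / 11.6
Y = 74.5 - 8.91 * 6.41 / 11.6
Y = 74.5 - 57.1131 / 11.6
Y = 74.5 - 4.9235
Y = 69.5765

69.5765


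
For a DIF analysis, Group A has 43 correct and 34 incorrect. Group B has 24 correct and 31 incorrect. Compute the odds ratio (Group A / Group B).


Odds_A = 43/34 = 1.2647
Odds_B = 24/31 = 0.7742
OR = Odds_A / Odds_B = 1.2647 / 0.7742
Exactly, OR = (43 * 31) / (34 * 24) = 1333 / 816
OR = 1.6336

1.6336


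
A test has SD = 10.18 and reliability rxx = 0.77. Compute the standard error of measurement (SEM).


SEM = SD * sqrt(1 - rxx)
SEM = 10.18 * sqrt(1 - 0.77)
SEM = 10.18 * sqrt(0.23) = 10.18 * 0.479583
SEM = 4.8822

4.8822


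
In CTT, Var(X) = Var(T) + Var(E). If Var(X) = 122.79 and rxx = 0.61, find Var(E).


var_true = rxx * var_obs = 0.61 * 122.79 = 74.9019
var_error = var_obs - var_true
var_error = 122.79 - 74.9019
var_error = 47.8881

47.8881


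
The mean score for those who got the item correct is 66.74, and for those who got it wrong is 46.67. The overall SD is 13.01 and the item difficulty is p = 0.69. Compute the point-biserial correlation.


q = 1 - p = 0.31
rpb = ((M1 - M0) / SD) * sqrt(p * q)
rpb = ((66.74 - 46.67) / 13.01) * sqrt(0.69 * 0.31)
rpb = 0.7135

0.7135


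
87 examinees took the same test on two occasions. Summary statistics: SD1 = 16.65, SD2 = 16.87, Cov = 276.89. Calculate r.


r = cov(X,Y) / (SD_X * SD_Y)
r = 276.89 / (16.65 * 16.87)
r = 276.89 / 280.8855
r = 0.9858

0.9858


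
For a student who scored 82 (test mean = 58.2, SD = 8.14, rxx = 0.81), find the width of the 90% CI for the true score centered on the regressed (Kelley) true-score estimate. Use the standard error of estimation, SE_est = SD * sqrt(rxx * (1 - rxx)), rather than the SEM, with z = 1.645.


True score estimate = 0.81*82 + 0.19*58.2 = 77.478
SE_est = SD * sqrt(rxx * (1 - rxx)) = 8.14 * sqrt(0.81 * 0.19) = 8.14 * sqrt(0.1539) = 3.193329
CI = T_est +/- z * SE_est, so width = 2 * z * SE_est = 2 * 1.645 * 3.193329
Width = 10.5061

10.5061


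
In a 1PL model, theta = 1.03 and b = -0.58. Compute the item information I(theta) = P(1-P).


P = 1/(1+exp(-(1.03--0.58))) = 0.8334
I = P*(1-P) = 0.8334 * 0.1666
I = 0.1388

0.1388


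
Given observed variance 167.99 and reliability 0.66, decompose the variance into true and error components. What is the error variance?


var_true = rxx * var_obs = 0.66 * 167.99 = 110.8734
var_error = var_obs - var_true
var_error = 167.99 - 110.8734
var_error = 57.1166

57.1166


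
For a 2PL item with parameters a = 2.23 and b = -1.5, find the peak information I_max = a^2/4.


For 2PL, max info at theta = b = -1.5
I_max = a^2 / 4 = 2.23^2 / 4
= 4.9729 / 4
I_max = 1.2432

1.2432


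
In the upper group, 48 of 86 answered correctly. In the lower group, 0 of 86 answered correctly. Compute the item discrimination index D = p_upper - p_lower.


p_upper = 48/86 = 0.5581
p_lower = 0/86 = 0.0
D = 0.5581 - 0.0 = 0.5581

0.5581


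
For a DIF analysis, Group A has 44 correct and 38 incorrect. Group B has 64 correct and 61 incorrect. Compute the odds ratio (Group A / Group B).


Odds_A = 44/38 = 1.1579
Odds_B = 64/61 = 1.0492
OR = Odds_A / Odds_B = 1.1579 / 1.0492
Exactly, OR = (44 * 61) / (38 * 64) = 2684 / 2432
OR = 1.1036

1.1036


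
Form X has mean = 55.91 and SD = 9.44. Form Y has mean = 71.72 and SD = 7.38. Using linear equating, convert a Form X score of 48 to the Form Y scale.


slope = SD_Y / SD_X = 7.38 / 9.44 ~ 0.7818
intercept = mean_Y - slope * mean_X = 71.72 - (7.38 / 9.44) * 55.91 ~ 28.0107
Y = slope * X + intercept. To avoid rounding drift from the rounded slope/intercept, evaluate the equivalent form Y = mean_Y + SD_Y * (X - mean_X) / SD_X at full precision:
Y = 71.72 + 7.38 * (48 - 55.91) / 9.44
Y = 71.72 - 7.38 * 7.91 / 9.44
Y = 71.72 - 58.3758 / 9.44
Y = 71.72 - 6.1839
Y = 65.5361

65.5361
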